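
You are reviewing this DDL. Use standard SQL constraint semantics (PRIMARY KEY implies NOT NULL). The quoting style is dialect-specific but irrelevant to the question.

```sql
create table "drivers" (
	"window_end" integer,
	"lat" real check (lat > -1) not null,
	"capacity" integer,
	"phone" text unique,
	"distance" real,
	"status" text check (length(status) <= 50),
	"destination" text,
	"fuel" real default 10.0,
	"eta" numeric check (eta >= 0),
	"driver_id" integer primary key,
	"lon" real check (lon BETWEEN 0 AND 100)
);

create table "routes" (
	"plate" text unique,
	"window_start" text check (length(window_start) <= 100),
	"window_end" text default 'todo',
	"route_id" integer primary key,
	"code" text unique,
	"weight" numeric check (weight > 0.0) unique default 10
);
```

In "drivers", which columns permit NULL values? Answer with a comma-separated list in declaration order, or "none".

- window_end: no NOT NULL constraint applies → nullable.
- lat: declared NOT NULL → not nullable.
- capacity: no NOT NULL constraint applies → nullable.
- phone: UNIQUE does not imply NOT NULL → nullable.
- distance: no NOT NULL constraint applies → nullable.
- status: CHECK does not forbid NULL (a CHECK constraint passes when its expression is NULL) → nullable.
- destination: no NOT NULL constraint applies → nullable.
- fuel: DEFAULT only fills an omitted column; an explicit NULL is still allowed → nullable.
- eta: CHECK does not forbid NULL (a CHECK constraint passes when its expression is NULL) → nullable.
- driver_id: part of the PRIMARY KEY, which implies NOT NULL → not nullable.
- lon: CHECK does not forbid NULL (a CHECK constraint passes when its expression is NULL) → nullable.

window_end, capacity, phone, distance, status, destination, fuel, eta, lon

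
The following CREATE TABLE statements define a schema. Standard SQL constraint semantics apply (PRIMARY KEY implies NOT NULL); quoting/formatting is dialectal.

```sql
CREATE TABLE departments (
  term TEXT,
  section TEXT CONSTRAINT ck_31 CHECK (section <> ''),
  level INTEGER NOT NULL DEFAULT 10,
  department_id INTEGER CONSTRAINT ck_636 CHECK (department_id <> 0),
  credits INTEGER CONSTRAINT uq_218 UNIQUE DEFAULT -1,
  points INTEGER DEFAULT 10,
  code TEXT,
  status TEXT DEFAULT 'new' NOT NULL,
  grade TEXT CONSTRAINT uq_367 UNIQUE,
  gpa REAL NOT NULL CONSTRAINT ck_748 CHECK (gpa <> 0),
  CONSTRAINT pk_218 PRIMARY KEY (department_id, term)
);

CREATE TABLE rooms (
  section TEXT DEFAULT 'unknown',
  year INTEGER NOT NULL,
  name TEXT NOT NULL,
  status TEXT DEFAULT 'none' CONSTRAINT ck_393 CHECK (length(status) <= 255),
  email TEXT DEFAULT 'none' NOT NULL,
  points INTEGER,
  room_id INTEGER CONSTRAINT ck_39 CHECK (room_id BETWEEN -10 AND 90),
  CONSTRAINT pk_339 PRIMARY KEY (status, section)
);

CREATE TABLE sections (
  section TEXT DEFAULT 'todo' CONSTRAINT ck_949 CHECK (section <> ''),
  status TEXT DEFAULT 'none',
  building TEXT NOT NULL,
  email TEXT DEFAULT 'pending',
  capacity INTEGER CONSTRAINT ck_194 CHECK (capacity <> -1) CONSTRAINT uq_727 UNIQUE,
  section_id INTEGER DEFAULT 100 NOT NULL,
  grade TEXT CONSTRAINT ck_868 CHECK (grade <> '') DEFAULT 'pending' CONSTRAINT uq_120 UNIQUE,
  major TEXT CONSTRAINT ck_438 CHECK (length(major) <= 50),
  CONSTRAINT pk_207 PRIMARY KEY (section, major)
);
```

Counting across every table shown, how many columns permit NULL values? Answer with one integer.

departments: 5 nullable (section, credits, points, code, grade — PK (department_id, term) and explicit NOT NULL columns excluded).
rooms: 2 nullable (points, room_id — PK (status, section) and explicit NOT NULL columns excluded).
sections: 4 nullable (status, email, capacity, grade — PK (section, major) and explicit NOT NULL columns excluded).
Total: 5 + 2 + 4 = 11.

11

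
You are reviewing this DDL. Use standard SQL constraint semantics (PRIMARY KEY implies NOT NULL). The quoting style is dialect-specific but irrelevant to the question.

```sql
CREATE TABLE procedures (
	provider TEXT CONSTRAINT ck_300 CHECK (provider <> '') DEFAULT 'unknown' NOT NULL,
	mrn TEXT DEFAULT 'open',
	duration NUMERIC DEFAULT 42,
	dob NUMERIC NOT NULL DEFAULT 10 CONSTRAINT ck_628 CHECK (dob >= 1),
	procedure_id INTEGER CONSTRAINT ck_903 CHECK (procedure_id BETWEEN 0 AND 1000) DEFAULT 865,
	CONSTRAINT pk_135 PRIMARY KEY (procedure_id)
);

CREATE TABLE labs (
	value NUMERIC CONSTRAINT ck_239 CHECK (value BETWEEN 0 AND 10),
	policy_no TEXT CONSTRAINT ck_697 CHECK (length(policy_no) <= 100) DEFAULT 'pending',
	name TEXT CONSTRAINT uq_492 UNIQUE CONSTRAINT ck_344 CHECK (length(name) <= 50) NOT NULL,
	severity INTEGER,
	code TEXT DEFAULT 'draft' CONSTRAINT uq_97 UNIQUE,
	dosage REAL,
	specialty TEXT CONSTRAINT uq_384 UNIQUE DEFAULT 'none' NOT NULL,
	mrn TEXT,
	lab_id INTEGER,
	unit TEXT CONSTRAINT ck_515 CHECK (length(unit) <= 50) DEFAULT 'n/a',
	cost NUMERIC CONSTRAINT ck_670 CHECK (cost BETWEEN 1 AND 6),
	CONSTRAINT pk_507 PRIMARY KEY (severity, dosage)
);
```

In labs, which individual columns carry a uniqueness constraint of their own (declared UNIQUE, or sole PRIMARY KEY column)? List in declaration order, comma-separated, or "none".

- value: no UNIQUE or single-column PK constraint.
- policy_no: no UNIQUE or single-column PK constraint.
- name: declared UNIQUE → unique.
- severity: part of a composite PRIMARY KEY — only the tuple is unique, not this column on its own.
- code: declared UNIQUE → unique.
- dosage: part of a composite PRIMARY KEY — only the tuple is unique, not this column on its own.
- specialty: declared UNIQUE → unique.
- mrn: no UNIQUE or single-column PK constraint.
- lab_id: no UNIQUE or single-column PK constraint.
- unit: no UNIQUE or single-column PK constraint.
- cost: no UNIQUE or single-column PK constraint.

name, code, specialty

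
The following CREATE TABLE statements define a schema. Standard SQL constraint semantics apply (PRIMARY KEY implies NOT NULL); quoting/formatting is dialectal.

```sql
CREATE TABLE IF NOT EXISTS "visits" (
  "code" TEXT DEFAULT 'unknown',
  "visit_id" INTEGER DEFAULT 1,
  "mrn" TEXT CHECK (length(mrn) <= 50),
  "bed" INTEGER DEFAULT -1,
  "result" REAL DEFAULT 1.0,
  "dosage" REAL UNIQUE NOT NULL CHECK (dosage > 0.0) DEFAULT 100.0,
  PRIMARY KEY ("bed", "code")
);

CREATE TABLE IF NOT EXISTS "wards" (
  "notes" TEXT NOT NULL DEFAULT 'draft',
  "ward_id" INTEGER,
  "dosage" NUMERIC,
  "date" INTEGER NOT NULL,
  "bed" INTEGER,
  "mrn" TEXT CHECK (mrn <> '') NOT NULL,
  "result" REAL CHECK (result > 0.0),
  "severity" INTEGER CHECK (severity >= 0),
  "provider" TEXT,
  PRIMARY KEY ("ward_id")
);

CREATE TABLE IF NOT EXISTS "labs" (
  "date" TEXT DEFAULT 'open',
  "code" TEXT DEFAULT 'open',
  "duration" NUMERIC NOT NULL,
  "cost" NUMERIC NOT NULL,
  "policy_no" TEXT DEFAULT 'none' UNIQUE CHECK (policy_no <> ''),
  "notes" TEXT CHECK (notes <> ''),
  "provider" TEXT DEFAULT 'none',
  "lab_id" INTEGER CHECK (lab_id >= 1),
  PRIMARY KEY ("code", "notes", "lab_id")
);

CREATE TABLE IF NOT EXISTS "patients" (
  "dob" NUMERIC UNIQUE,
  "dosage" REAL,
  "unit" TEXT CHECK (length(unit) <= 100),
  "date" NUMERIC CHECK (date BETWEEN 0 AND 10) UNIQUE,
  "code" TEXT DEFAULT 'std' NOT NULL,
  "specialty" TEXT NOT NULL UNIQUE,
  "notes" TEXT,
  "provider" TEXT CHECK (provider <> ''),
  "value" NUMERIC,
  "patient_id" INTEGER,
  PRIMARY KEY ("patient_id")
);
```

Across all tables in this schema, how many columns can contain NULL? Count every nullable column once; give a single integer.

visits: 3 nullable (visit_id, mrn, result — PK (bed, code) and explicit NOT NULL columns excluded).
wards: 5 nullable (dosage, bed, result, severity, provider — PK (ward_id) and explicit NOT NULL columns excluded).
labs: 3 nullable (date, policy_no, provider — PK (code, notes, lab_id) and explicit NOT NULL columns excluded).
patients: 7 nullable (dob, dosage, unit, date, notes, provider, value — PK (patient_id) and explicit NOT NULL columns excluded).
Total: 3 + 5 + 3 + 7 = 18.

18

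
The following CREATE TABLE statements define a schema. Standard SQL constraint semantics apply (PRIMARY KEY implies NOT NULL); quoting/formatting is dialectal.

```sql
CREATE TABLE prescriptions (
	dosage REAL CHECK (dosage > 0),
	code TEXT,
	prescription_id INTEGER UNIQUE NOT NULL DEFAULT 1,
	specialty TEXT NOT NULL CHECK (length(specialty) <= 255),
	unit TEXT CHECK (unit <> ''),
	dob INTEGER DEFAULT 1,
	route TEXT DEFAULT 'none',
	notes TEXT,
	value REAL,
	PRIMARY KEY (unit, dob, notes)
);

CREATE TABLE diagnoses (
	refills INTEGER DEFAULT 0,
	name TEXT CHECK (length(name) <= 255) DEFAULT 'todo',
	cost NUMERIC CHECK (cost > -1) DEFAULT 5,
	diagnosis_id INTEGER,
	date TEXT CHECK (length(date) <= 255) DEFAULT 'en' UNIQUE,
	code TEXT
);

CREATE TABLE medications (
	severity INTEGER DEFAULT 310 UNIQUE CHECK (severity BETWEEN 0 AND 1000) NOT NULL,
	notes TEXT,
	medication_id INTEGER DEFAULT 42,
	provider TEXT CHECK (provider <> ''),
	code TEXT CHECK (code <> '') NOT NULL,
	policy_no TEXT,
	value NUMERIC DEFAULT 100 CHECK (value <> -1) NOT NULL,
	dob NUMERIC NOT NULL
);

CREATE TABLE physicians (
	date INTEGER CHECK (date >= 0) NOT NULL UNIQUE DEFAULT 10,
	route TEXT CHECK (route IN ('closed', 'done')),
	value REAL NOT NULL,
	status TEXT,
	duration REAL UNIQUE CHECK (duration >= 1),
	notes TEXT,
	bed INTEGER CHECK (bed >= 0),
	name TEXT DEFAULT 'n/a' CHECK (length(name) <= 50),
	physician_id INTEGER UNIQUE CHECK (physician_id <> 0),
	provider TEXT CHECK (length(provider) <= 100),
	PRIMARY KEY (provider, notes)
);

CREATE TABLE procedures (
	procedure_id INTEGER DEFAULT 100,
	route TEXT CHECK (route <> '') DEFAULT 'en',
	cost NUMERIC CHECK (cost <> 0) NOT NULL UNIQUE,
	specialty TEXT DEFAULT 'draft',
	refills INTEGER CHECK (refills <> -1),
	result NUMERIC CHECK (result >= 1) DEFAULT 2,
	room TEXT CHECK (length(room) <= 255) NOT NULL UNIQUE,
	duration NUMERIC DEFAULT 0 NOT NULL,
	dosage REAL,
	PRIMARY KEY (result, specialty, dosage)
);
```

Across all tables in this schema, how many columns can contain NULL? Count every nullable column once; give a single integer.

23

prescriptions: 4 nullable (dosage, code, route, value — PK (unit, dob, notes) and explicit NOT NULL columns excluded).
diagnoses: 6 nullable (refills, name, cost, diagnosis_id, date, code — PK none and explicit NOT NULL columns excluded).
medications: 4 nullable (notes, medication_id, provider, policy_no — PK none and explicit NOT NULL columns excluded).
physicians: 6 nullable (route, status, duration, bed, name, physician_id — PK (provider, notes) and explicit NOT NULL columns excluded).
procedures: 3 nullable (procedure_id, route, refills — PK (result, specialty, dosage) and explicit NOT NULL columns excluded).
Total: 4 + 6 + 4 + 6 + 3 = 23.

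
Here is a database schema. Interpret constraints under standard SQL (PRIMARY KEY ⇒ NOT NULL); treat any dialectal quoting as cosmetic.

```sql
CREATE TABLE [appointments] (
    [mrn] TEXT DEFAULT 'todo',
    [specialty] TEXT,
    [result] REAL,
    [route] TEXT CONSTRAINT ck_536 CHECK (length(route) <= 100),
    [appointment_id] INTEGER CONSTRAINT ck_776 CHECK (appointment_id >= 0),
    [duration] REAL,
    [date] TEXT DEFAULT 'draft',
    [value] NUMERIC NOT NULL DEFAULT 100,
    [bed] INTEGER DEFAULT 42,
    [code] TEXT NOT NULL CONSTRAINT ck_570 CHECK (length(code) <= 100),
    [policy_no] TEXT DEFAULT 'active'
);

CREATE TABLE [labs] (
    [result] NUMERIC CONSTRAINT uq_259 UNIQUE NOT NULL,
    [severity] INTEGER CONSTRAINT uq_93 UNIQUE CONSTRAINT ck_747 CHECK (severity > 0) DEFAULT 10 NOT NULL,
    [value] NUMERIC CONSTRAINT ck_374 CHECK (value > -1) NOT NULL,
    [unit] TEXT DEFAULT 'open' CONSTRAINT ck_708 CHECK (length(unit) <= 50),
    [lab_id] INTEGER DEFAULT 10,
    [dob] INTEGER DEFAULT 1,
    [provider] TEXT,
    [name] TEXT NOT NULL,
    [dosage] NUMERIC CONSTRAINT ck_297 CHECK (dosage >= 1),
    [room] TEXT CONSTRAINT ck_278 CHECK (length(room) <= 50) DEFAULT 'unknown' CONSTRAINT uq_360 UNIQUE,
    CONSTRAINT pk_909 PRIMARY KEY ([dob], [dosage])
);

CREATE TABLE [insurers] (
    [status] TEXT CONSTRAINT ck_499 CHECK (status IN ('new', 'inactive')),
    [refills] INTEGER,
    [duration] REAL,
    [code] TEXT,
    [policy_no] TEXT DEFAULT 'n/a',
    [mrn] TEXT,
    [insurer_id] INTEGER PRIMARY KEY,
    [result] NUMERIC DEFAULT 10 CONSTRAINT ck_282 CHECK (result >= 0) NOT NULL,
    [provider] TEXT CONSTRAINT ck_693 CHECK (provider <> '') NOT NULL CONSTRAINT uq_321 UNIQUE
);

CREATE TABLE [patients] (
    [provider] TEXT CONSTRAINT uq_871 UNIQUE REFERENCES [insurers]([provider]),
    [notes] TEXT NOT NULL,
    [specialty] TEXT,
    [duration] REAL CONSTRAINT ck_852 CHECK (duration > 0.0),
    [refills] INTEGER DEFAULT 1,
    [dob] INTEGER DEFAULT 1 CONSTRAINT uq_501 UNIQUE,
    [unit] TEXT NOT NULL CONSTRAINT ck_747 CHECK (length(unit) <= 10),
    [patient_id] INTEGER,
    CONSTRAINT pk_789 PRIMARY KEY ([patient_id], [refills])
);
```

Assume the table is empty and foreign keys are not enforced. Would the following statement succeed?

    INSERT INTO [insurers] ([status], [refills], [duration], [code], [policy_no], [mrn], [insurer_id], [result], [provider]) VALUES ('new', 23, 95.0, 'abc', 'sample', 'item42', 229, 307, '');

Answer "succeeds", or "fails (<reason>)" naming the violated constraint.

fails (CHECK on provider)

The value '' for provider violates CHECK (provider <> '').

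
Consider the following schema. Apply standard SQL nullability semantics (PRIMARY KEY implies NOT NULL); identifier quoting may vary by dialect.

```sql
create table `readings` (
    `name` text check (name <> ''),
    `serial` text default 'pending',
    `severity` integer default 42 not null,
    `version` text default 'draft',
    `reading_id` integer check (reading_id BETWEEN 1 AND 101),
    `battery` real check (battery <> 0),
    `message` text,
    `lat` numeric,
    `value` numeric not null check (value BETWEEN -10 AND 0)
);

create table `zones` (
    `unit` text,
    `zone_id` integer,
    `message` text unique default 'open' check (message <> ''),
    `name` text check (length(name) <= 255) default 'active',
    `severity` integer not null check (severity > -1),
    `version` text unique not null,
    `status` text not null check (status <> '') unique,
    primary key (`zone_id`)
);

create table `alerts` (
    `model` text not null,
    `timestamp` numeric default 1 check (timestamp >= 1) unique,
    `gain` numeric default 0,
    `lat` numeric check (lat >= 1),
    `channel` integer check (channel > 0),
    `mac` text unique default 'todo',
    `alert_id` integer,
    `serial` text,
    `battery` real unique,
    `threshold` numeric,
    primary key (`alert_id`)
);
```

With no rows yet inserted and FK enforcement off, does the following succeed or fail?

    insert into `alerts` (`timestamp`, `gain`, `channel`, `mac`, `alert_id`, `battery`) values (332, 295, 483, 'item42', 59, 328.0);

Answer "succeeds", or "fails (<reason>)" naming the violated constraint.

model is omitted from the column list and has no DEFAULT, so it would receive NULL.
But model is declared NOT NULL.

fails (NOT NULL on model)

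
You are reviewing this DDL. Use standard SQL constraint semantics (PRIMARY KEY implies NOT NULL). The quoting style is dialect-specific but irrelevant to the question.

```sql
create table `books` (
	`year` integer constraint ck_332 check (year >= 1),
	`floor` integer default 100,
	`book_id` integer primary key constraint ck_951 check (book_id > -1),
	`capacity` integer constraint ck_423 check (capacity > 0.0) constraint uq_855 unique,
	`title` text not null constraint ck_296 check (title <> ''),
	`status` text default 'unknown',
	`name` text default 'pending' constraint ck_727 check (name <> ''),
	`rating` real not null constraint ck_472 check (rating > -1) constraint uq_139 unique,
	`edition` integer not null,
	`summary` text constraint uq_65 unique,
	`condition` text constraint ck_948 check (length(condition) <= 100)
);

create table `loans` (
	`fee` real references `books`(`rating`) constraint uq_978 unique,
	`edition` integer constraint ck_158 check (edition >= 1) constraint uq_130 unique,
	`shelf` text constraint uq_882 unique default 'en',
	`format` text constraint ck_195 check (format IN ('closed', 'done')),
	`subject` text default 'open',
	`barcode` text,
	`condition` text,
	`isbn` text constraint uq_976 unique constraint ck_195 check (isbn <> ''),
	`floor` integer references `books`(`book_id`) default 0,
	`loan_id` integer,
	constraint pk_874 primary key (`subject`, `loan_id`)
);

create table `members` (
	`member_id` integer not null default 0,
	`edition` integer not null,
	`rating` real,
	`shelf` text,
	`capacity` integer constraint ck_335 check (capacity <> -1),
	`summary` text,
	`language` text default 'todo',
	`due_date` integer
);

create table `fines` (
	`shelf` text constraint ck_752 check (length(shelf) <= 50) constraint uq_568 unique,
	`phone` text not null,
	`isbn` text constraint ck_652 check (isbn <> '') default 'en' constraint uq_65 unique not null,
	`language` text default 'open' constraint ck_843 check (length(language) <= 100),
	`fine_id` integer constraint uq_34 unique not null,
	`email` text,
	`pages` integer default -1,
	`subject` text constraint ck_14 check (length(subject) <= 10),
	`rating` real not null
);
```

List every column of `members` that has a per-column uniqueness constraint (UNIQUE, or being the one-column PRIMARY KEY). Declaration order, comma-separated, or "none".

- member_id: no UNIQUE or single-column PK constraint.
- edition: no UNIQUE or single-column PK constraint.
- rating: no UNIQUE or single-column PK constraint.
- shelf: no UNIQUE or single-column PK constraint.
- capacity: no UNIQUE or single-column PK constraint.
- summary: no UNIQUE or single-column PK constraint.
- language: no UNIQUE or single-column PK constraint.
- due_date: no UNIQUE or single-column PK constraint.

none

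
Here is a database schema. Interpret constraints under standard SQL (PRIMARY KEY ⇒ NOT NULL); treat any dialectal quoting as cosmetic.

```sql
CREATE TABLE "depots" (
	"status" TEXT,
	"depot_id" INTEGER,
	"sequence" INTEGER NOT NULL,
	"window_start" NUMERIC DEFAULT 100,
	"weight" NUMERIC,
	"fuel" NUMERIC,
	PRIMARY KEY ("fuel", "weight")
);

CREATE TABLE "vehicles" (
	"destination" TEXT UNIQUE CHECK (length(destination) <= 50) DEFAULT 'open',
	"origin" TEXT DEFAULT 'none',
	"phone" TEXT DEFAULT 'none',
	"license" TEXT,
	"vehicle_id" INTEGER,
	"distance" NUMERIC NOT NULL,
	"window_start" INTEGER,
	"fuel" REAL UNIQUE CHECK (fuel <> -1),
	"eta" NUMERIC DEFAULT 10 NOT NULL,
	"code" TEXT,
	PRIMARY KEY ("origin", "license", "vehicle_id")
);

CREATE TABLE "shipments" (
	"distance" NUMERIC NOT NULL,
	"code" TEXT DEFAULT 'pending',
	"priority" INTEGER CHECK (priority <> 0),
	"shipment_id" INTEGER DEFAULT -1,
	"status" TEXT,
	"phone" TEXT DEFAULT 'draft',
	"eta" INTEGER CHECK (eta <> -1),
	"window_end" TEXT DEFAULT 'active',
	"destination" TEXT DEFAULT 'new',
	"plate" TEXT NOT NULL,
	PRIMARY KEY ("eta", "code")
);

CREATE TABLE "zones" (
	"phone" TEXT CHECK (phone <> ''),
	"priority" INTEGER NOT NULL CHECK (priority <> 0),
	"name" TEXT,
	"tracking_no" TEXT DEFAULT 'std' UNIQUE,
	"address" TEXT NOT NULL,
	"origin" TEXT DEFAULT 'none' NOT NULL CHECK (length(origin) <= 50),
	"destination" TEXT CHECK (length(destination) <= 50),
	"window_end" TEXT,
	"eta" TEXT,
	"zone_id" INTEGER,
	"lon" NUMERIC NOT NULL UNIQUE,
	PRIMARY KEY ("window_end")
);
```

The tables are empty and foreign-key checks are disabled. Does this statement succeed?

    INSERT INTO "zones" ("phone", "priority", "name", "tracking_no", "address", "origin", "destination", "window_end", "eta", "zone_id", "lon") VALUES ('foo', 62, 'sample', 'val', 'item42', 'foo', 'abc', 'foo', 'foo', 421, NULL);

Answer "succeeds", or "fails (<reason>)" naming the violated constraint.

fails (NOT NULL on lon)

lon is explicitly set to NULL, but lon is declared NOT NULL.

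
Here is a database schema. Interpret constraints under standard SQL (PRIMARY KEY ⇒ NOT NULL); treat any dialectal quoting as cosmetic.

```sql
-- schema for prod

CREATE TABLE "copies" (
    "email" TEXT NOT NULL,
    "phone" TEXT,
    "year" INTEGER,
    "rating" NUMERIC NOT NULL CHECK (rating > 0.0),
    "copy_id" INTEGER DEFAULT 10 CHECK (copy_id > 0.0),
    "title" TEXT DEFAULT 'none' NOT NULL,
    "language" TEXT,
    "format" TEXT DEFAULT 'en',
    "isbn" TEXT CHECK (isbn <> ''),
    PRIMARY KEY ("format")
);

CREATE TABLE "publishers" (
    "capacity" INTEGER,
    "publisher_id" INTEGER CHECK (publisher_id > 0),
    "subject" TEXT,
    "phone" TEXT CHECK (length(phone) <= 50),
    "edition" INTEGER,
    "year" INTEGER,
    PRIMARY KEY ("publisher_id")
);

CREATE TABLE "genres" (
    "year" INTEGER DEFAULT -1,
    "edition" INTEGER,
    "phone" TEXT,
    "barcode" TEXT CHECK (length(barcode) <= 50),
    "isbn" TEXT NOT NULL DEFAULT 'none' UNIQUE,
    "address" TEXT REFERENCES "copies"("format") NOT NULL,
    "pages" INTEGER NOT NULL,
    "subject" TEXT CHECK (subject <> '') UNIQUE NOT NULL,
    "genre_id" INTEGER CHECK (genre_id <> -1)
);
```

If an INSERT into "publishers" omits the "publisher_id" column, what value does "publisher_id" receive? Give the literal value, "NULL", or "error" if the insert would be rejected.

error

publisher_id has no DEFAULT clause.
Omitting it would insert NULL, but it is part of the PRIMARY KEY, so the INSERT fails.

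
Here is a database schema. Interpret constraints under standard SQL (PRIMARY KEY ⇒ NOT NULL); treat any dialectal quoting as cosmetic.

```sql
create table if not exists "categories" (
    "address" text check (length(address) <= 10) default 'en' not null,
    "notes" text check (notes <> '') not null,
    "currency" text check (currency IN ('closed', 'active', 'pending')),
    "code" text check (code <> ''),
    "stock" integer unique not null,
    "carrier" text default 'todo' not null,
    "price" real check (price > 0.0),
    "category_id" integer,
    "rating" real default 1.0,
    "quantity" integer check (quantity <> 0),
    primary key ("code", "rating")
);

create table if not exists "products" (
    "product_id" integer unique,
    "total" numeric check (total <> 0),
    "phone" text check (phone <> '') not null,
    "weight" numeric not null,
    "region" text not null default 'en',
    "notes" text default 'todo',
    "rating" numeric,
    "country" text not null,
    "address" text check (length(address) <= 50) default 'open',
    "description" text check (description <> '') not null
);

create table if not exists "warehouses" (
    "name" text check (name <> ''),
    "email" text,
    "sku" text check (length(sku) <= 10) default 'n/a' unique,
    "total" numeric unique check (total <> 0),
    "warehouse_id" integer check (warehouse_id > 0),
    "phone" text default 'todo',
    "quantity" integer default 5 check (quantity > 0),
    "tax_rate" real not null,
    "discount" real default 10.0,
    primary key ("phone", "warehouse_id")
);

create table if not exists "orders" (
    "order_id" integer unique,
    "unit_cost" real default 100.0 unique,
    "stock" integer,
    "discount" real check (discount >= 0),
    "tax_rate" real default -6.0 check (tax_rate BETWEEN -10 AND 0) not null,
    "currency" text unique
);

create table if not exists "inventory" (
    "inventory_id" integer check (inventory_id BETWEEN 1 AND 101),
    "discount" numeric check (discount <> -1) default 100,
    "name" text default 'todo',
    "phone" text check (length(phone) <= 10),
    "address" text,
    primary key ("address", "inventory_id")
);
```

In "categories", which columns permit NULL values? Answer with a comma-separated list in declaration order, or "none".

currency, price, category_id, quantity

- address: declared NOT NULL → not nullable.
- notes: declared NOT NULL → not nullable.
- currency: CHECK does not forbid NULL (a CHECK constraint passes when its expression is NULL) → nullable.
- code: part of the PRIMARY KEY, which implies NOT NULL → not nullable.
- stock: declared NOT NULL → not nullable.
- carrier: declared NOT NULL → not nullable.
- price: CHECK does not forbid NULL (a CHECK constraint passes when its expression is NULL) → nullable.
- category_id: no NOT NULL constraint applies → nullable.
- rating: part of the PRIMARY KEY, which implies NOT NULL → not nullable.
- quantity: CHECK does not forbid NULL (a CHECK constraint passes when its expression is NULL) → nullable.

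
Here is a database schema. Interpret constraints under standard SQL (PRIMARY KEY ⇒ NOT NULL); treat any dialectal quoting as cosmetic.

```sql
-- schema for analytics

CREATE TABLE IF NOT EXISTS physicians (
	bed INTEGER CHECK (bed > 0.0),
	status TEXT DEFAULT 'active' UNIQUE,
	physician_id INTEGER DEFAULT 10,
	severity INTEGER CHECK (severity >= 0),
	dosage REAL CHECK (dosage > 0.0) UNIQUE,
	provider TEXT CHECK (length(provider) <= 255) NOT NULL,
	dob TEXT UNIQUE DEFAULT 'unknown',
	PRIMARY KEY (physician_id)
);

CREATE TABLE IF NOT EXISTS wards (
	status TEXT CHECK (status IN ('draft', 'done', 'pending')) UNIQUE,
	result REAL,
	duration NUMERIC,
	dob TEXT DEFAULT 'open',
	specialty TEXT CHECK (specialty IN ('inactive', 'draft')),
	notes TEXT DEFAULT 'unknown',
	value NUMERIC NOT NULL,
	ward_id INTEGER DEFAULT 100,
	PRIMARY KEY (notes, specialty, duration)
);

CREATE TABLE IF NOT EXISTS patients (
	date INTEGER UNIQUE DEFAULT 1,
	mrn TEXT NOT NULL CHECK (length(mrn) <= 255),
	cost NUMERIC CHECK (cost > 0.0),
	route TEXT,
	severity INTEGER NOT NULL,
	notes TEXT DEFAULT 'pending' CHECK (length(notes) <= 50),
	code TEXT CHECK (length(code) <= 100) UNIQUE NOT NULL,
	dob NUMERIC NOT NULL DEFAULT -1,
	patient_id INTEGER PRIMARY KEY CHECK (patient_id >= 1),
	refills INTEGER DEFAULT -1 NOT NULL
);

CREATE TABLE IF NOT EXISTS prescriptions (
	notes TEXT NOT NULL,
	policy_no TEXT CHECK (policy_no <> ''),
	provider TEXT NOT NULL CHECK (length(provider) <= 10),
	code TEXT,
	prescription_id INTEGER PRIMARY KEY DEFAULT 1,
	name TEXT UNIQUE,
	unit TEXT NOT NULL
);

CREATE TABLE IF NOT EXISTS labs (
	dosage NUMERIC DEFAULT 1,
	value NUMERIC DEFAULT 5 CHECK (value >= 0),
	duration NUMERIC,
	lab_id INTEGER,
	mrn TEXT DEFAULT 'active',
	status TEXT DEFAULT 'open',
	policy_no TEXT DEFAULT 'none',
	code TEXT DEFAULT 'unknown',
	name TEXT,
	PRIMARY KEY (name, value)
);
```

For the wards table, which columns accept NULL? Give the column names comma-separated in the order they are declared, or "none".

status, result, dob, ward_id

- status: CHECK does not forbid NULL (a CHECK constraint passes when its expression is NULL) → nullable.
- result: no NOT NULL constraint applies → nullable.
- duration: part of the PRIMARY KEY, which implies NOT NULL → not nullable.
- dob: DEFAULT only fills an omitted column; an explicit NULL is still allowed → nullable.
- specialty: part of the PRIMARY KEY, which implies NOT NULL → not nullable.
- notes: part of the PRIMARY KEY, which implies NOT NULL → not nullable.
- value: declared NOT NULL → not nullable.
- ward_id: DEFAULT only fills an omitted column; an explicit NULL is still allowed → nullable.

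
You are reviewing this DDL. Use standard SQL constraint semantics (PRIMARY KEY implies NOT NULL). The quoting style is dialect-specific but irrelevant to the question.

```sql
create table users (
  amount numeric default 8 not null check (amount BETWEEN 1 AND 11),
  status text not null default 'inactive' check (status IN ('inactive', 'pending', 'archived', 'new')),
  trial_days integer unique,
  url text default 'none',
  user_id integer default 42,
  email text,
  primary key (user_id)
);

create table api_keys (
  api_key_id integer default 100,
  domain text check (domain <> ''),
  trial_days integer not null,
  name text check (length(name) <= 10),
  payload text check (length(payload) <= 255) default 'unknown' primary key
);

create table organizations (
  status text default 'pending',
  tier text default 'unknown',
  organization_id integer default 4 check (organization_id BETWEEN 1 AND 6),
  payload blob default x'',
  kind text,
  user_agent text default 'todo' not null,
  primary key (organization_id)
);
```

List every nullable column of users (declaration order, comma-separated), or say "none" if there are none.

- amount: declared NOT NULL → not nullable.
- status: declared NOT NULL → not nullable.
- trial_days: UNIQUE does not imply NOT NULL → nullable.
- url: DEFAULT only fills an omitted column; an explicit NULL is still allowed → nullable.
- user_id: part of the PRIMARY KEY, which implies NOT NULL → not nullable.
- email: no NOT NULL constraint applies → nullable.

trial_days, url, email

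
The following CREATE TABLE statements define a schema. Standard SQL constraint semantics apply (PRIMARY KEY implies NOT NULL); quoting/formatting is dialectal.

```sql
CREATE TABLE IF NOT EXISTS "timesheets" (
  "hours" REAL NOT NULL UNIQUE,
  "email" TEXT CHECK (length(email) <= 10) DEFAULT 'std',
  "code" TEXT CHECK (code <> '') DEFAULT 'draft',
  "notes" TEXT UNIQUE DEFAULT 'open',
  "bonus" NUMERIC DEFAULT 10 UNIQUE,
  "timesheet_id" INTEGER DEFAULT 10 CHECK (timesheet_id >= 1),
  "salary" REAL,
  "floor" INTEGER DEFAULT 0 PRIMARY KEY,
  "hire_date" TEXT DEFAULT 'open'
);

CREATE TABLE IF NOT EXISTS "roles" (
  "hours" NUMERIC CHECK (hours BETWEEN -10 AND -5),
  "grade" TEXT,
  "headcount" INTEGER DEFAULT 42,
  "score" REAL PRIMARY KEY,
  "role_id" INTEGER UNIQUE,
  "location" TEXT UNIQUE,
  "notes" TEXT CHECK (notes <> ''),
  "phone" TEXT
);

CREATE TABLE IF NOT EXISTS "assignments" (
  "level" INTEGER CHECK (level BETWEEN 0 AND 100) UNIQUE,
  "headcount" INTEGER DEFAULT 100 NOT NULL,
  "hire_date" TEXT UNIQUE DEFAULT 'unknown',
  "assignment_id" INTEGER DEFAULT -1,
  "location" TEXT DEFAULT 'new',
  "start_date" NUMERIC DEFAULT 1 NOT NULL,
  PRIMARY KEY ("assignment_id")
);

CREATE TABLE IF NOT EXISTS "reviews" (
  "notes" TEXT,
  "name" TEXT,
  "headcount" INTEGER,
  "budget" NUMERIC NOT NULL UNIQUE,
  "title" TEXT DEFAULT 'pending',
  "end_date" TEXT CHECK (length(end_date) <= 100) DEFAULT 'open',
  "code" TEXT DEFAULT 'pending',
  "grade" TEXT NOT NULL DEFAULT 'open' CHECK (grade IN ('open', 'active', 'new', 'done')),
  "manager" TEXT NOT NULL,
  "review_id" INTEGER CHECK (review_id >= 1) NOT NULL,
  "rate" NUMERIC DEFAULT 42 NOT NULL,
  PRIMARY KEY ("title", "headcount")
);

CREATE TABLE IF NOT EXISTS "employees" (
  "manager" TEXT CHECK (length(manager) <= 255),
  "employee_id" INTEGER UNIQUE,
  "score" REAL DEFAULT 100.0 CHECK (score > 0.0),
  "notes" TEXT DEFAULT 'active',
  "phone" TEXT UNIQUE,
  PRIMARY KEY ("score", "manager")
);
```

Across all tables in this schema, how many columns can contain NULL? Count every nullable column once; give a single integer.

24

timesheets: 7 nullable (email, code, notes, bonus, timesheet_id, salary, hire_date — PK (floor) and explicit NOT NULL columns excluded).
roles: 7 nullable (hours, grade, headcount, role_id, location, notes, phone — PK (score) and explicit NOT NULL columns excluded).
assignments: 3 nullable (level, hire_date, location — PK (assignment_id) and explicit NOT NULL columns excluded).
reviews: 4 nullable (notes, name, end_date, code — PK (title, headcount) and explicit NOT NULL columns excluded).
employees: 3 nullable (employee_id, notes, phone — PK (score, manager) and explicit NOT NULL columns excluded).
Total: 7 + 7 + 3 + 4 + 3 = 24.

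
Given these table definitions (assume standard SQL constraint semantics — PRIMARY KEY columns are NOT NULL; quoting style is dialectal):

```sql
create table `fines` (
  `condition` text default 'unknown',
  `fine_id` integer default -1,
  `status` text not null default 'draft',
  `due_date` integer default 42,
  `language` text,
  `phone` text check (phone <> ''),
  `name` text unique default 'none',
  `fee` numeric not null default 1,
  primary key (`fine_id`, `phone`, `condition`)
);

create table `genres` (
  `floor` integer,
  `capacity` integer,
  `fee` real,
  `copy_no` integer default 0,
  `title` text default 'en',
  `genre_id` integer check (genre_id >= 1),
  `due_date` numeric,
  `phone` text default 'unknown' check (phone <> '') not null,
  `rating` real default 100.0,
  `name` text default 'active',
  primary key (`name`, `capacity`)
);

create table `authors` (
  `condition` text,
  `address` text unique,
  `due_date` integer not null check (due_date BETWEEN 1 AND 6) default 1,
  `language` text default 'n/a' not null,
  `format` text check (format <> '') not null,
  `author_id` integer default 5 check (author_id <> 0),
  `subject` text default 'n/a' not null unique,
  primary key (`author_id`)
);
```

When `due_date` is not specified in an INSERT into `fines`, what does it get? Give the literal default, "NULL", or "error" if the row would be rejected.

due_date has an explicit DEFAULT 42.
When the column is omitted from an INSERT, that default is used.

42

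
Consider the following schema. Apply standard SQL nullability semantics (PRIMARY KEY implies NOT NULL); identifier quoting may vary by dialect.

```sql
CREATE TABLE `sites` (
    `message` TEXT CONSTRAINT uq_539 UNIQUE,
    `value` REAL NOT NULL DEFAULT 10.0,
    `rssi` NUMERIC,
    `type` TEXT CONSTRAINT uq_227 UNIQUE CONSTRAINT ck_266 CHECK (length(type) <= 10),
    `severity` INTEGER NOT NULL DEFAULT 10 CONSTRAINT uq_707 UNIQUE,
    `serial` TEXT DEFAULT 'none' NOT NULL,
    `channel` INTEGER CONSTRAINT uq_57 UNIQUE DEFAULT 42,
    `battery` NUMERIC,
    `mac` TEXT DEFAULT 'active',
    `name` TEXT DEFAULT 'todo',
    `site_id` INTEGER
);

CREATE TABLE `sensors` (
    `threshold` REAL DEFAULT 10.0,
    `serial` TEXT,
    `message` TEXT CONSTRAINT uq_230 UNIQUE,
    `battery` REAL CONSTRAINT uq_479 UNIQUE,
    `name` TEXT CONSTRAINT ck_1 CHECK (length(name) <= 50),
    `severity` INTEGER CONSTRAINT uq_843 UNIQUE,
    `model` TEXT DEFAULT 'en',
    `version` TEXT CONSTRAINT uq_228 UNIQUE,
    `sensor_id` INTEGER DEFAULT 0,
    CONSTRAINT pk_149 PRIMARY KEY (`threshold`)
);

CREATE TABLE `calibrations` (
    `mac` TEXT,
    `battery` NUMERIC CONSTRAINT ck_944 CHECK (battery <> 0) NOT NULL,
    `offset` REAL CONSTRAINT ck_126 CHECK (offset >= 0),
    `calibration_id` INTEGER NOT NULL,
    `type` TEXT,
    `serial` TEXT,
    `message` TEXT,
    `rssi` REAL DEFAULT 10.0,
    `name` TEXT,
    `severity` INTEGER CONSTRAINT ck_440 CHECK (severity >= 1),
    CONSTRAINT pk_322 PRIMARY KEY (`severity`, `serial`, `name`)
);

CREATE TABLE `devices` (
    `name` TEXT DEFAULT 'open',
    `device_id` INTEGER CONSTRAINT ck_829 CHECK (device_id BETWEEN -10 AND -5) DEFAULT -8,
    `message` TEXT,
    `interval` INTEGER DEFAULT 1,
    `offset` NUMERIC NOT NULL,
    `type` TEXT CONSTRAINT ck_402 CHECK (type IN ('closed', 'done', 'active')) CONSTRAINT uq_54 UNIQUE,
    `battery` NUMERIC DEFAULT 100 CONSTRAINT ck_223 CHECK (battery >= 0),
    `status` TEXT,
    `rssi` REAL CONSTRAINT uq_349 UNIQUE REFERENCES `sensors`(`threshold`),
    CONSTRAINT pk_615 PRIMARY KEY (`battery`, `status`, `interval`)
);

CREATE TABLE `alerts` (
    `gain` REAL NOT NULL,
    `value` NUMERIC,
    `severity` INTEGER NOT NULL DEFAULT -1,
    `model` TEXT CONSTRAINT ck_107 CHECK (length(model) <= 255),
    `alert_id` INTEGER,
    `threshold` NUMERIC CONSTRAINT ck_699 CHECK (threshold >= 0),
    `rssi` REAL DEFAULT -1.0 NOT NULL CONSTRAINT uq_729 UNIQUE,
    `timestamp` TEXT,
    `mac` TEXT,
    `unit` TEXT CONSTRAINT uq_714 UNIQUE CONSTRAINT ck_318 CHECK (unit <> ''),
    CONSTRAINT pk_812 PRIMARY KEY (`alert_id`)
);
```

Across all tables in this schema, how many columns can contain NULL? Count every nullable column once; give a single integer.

sites: 8 nullable (message, rssi, type, channel, battery, mac, name, site_id — PK none and explicit NOT NULL columns excluded).
sensors: 8 nullable (serial, message, battery, name, severity, model, version, sensor_id — PK (threshold) and explicit NOT NULL columns excluded).
calibrations: 5 nullable (mac, offset, type, message, rssi — PK (severity, serial, name) and explicit NOT NULL columns excluded).
devices: 5 nullable (name, device_id, message, type, rssi — PK (battery, status, interval) and explicit NOT NULL columns excluded).
alerts: 6 nullable (value, model, threshold, timestamp, mac, unit — PK (alert_id) and explicit NOT NULL columns excluded).
Total: 8 + 8 + 5 + 5 + 6 = 32.

32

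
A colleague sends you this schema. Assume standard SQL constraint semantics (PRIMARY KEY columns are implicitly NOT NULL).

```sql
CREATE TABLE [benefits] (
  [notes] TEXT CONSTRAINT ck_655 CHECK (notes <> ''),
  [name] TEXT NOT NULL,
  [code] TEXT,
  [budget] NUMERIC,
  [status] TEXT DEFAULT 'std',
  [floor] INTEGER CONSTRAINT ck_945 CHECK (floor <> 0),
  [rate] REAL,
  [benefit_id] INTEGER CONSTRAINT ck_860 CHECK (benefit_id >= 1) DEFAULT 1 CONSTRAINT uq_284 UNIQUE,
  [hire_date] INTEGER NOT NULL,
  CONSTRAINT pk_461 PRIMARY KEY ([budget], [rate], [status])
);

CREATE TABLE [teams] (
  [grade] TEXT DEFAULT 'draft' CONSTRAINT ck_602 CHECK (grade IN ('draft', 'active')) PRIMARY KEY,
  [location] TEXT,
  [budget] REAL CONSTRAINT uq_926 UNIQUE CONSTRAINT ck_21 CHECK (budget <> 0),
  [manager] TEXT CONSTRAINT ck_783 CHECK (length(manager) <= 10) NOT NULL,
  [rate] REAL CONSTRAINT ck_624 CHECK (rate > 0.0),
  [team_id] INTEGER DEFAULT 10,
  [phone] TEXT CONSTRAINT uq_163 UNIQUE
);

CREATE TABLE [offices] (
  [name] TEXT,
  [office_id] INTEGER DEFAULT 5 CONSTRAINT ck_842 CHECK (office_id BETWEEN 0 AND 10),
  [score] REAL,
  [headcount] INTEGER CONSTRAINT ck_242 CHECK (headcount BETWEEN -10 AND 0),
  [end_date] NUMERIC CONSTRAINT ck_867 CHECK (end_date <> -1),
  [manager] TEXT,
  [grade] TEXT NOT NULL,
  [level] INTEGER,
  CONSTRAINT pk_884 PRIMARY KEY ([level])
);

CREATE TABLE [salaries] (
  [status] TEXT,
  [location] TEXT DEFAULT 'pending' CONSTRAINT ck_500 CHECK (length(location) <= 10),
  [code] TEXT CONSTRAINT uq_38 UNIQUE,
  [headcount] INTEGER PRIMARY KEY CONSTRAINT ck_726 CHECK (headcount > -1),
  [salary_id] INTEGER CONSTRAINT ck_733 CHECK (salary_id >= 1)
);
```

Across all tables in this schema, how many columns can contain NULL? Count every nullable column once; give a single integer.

benefits: 4 nullable (notes, code, floor, benefit_id — PK (budget, rate, status) and explicit NOT NULL columns excluded).
teams: 5 nullable (location, budget, rate, team_id, phone — PK (grade) and explicit NOT NULL columns excluded).
offices: 6 nullable (name, office_id, score, headcount, end_date, manager — PK (level) and explicit NOT NULL columns excluded).
salaries: 4 nullable (status, location, code, salary_id — PK (headcount) and explicit NOT NULL columns excluded).
Total: 4 + 5 + 6 + 4 = 19.

19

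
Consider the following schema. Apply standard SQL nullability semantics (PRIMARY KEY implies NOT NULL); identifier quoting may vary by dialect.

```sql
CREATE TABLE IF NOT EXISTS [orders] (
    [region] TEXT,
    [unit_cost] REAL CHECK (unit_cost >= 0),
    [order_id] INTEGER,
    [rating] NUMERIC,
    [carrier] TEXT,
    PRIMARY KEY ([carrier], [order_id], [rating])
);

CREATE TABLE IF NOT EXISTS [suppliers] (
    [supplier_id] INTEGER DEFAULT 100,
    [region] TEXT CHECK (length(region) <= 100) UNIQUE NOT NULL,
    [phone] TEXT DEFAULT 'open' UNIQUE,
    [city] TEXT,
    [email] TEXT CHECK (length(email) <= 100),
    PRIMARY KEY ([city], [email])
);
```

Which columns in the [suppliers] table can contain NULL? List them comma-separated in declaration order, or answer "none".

- supplier_id: DEFAULT only fills an omitted column; an explicit NULL is still allowed → nullable.
- region: declared NOT NULL → not nullable.
- phone: UNIQUE does not imply NOT NULL → nullable.
- city: part of the PRIMARY KEY, which implies NOT NULL → not nullable.
- email: part of the PRIMARY KEY, which implies NOT NULL → not nullable.

supplier_id, phone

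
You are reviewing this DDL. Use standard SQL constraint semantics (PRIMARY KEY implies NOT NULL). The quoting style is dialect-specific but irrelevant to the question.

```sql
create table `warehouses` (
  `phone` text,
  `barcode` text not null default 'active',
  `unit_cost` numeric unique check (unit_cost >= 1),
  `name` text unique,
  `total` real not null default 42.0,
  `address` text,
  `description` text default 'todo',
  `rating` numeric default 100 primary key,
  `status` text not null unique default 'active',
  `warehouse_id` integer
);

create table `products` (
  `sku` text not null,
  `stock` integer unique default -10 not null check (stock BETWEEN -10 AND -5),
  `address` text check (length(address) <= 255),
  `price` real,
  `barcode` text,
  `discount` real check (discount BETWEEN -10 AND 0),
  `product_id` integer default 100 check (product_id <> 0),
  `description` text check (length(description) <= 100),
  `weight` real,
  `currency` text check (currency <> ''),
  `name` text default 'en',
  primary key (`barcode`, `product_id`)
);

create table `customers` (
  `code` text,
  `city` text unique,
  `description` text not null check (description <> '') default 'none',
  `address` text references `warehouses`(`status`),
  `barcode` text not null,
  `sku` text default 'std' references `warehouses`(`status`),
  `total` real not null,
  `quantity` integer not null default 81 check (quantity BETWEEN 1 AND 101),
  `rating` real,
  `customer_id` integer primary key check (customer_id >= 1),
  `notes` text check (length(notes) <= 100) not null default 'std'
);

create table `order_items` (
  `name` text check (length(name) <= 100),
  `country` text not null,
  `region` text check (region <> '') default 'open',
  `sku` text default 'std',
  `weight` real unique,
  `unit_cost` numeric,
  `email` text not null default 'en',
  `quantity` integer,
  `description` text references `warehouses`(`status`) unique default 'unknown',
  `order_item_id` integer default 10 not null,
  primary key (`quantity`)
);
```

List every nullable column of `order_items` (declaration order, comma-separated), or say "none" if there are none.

- name: CHECK does not forbid NULL (a CHECK constraint passes when its expression is NULL) → nullable.
- country: declared NOT NULL → not nullable.
- region: CHECK does not forbid NULL (a CHECK constraint passes when its expression is NULL) → nullable.
- sku: DEFAULT only fills an omitted column; an explicit NULL is still allowed → nullable.
- weight: UNIQUE does not imply NOT NULL → nullable.
- unit_cost: no NOT NULL constraint applies → nullable.
- email: declared NOT NULL → not nullable.
- quantity: part of the PRIMARY KEY, which implies NOT NULL → not nullable.
- description: a foreign key column may be NULL unless separately constrained → nullable.
- order_item_id: declared NOT NULL → not nullable.

name, region, sku, weight, unit_cost, description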